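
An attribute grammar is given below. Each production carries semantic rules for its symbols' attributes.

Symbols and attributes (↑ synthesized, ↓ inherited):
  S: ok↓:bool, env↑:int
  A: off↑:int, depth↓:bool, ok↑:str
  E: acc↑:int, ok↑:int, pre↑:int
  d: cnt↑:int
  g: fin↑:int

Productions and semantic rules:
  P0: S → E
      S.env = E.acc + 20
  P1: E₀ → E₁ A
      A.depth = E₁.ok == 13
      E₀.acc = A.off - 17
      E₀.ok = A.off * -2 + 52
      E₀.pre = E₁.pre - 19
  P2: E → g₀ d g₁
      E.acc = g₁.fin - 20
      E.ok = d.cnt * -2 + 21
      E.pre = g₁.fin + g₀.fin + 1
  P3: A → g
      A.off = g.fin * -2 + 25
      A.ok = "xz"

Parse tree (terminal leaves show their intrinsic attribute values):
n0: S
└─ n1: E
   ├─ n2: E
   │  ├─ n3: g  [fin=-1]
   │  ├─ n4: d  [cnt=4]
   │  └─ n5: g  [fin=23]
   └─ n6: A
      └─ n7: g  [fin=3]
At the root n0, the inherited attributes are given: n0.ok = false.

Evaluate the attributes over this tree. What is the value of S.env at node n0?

22

1. n0.ok = false  [given at root]
2. n3.fin = -1  [terminal]
3. n4.cnt = 4  [terminal]
4. n5.fin = 23  [terminal]
5. n2.acc = 3  [g₁.fin - 20]
6. n2.ok = 13  [d.cnt * -2 + 21]
7. n2.pre = 23  [g₁.fin + g₀.fin + 1]
8. n6.depth = true  [E₁.ok == 13]
9. n7.fin = 3  [terminal]
10. n6.off = 19  [g.fin * -2 + 25]
11. n6.ok = "xz"  ["xz"]
12. n1.acc = 2  [A.off - 17]
13. n1.ok = 14  [A.off * -2 + 52]
14. n1.pre = 4  [E₁.pre - 19]
15. n0.env = 22  [E.acc + 20]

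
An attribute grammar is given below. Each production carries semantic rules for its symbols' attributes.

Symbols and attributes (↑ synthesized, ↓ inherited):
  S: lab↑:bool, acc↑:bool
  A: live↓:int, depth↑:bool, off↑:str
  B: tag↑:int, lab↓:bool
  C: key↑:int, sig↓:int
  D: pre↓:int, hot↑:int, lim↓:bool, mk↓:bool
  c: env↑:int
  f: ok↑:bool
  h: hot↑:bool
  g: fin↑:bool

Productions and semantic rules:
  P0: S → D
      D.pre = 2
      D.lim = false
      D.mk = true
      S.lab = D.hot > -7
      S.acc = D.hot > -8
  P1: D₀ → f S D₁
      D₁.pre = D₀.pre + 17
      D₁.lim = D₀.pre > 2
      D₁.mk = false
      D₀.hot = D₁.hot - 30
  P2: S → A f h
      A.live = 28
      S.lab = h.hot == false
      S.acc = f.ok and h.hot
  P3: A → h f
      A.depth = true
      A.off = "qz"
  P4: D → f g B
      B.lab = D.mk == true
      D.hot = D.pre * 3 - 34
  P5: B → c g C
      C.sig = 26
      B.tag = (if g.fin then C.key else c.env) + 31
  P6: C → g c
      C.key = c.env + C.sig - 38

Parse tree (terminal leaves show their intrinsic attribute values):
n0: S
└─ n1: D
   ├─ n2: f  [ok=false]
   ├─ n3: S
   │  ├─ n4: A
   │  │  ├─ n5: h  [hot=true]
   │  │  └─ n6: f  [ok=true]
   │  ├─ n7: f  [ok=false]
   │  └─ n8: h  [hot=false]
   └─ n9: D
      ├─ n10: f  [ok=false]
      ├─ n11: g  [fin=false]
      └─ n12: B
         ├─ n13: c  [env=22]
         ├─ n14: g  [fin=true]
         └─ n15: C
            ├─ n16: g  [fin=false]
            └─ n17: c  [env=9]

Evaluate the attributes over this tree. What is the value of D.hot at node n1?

1. n1.pre = 2  [2]
2. n1.lim = false  [false]
3. n1.mk = true  [true]
4. n2.ok = false  [terminal]
5. n4.live = 28  [28]
6. n5.hot = true  [terminal]
7. n6.ok = true  [terminal]
8. n4.depth = true  [true]
9. n4.off = "qz"  ["qz"]
10. n7.ok = false  [terminal]
11. n8.hot = false  [terminal]
12. n3.lab = true  [h.hot == false]
13. n3.acc = false  [f.ok and h.hot]
14. n9.pre = 19  [D₀.pre + 17]
15. n9.lim = false  [D₀.pre > 2]
16. n9.mk = false  [false]
17. n10.ok = false  [terminal]
18. n11.fin = false  [terminal]
19. n12.lab = false  [D.mk == true]
20. n13.env = 22  [terminal]
21. n14.fin = true  [terminal]
22. n15.sig = 26  [26]
23. n16.fin = false  [terminal]
24. n17.env = 9  [terminal]
25. n15.key = -3  [c.env + C.sig - 38]
26. n12.tag = 28  [(if g.fin then C.key else c.env) + 31]
27. n9.hot = 23  [D.pre * 3 - 34]
28. n1.hot = -7  [D₁.hot - 30]
29. n0.lab = false  [D.hot > -7]
30. n0.acc = true  [D.hot > -8]

-7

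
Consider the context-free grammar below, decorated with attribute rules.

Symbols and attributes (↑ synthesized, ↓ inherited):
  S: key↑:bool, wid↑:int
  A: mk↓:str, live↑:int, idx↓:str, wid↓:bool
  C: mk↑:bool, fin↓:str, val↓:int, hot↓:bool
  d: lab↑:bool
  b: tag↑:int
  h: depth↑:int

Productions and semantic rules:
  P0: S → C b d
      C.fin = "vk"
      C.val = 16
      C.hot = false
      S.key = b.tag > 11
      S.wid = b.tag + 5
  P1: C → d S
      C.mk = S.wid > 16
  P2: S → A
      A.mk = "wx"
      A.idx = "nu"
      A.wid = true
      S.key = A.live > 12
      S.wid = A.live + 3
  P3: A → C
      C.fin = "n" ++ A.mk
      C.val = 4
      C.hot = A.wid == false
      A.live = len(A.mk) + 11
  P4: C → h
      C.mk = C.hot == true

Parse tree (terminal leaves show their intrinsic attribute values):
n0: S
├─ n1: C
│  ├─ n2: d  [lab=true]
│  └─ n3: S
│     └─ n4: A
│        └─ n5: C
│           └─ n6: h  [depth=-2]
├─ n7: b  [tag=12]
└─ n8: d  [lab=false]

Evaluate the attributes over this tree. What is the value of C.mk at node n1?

false

1. n1.fin = "vk"  ["vk"]
2. n1.val = 16  [16]
3. n1.hot = false  [false]
4. n2.lab = true  [terminal]
5. n4.mk = "wx"  ["wx"]
6. n4.idx = "nu"  ["nu"]
7. n4.wid = true  [true]
8. n5.fin = "nwx"  ["n" ++ A.mk]
9. n5.val = 4  [4]
10. n5.hot = false  [A.wid == false]
11. n6.depth = -2  [terminal]
12. n5.mk = false  [C.hot == true]
13. n4.live = 13  [len(A.mk) + 11]
14. n3.key = true  [A.live > 12]
15. n3.wid = 16  [A.live + 3]
16. n1.mk = false  [S.wid > 16]
17. n7.tag = 12  [terminal]
18. n8.lab = false  [terminal]
19. n0.key = true  [b.tag > 11]
20. n0.wid = 17  [b.tag + 5]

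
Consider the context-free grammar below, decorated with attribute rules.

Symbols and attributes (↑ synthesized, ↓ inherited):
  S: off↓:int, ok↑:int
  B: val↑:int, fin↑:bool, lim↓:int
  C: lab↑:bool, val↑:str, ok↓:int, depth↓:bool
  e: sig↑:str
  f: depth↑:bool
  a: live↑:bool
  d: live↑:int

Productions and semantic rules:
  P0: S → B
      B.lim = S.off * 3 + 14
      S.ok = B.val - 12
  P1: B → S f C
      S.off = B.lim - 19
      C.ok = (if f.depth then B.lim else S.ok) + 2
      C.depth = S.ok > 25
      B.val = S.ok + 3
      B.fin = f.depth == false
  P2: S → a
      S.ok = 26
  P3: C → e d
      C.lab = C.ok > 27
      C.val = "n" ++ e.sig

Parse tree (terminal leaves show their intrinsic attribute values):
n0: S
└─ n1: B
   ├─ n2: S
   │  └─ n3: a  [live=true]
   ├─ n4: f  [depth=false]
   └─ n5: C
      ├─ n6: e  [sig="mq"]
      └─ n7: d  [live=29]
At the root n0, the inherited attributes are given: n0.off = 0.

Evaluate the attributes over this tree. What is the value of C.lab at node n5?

true

1. n0.off = 0  [given at root]
2. n1.lim = 14  [S.off * 3 + 14]
3. n2.off = -5  [B.lim - 19]
4. n3.live = true  [terminal]
5. n2.ok = 26  [26]
6. n4.depth = false  [terminal]
7. n5.ok = 28  [(if f.depth then B.lim else S.ok) + 2]
8. n5.depth = true  [S.ok > 25]
9. n6.sig = "mq"  [terminal]
10. n7.live = 29  [terminal]
11. n5.lab = true  [C.ok > 27]
12. n5.val = "nmq"  ["n" ++ e.sig]
13. n1.val = 29  [S.ok + 3]
14. n1.fin = true  [f.depth == false]
15. n0.ok = 17  [B.val - 12]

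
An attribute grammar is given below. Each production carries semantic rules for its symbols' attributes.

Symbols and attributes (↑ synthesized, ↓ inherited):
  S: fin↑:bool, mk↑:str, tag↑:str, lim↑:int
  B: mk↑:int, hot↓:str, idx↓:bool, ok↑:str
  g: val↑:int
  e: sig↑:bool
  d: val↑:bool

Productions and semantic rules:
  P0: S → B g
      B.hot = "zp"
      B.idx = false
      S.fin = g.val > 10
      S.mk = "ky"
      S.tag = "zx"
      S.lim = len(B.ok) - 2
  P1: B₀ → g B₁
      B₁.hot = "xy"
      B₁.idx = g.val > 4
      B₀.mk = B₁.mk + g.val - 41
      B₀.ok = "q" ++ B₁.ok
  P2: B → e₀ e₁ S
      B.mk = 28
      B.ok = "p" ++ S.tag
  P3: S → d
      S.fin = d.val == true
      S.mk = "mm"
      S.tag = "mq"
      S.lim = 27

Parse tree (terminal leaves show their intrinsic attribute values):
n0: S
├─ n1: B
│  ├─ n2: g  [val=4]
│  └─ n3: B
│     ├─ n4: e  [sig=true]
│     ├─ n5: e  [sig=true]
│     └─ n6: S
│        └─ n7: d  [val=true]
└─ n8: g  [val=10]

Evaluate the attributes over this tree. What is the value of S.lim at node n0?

2

1. n1.hot = "zp"  ["zp"]
2. n1.idx = false  [false]
3. n2.val = 4  [terminal]
4. n3.hot = "xy"  ["xy"]
5. n3.idx = false  [g.val > 4]
6. n4.sig = true  [terminal]
7. n5.sig = true  [terminal]
8. n7.val = true  [terminal]
9. n6.fin = true  [d.val == true]
10. n6.mk = "mm"  ["mm"]
11. n6.tag = "mq"  ["mq"]
12. n6.lim = 27  [27]
13. n3.mk = 28  [28]
14. n3.ok = "pmq"  ["p" ++ S.tag]
15. n1.mk = -9  [B₁.mk + g.val - 41]
16. n1.ok = "qpmq"  ["q" ++ B₁.ok]
17. n8.val = 10  [terminal]
18. n0.fin = false  [g.val > 10]
19. n0.mk = "ky"  ["ky"]
20. n0.tag = "zx"  ["zx"]
21. n0.lim = 2  [len(B.ok) - 2]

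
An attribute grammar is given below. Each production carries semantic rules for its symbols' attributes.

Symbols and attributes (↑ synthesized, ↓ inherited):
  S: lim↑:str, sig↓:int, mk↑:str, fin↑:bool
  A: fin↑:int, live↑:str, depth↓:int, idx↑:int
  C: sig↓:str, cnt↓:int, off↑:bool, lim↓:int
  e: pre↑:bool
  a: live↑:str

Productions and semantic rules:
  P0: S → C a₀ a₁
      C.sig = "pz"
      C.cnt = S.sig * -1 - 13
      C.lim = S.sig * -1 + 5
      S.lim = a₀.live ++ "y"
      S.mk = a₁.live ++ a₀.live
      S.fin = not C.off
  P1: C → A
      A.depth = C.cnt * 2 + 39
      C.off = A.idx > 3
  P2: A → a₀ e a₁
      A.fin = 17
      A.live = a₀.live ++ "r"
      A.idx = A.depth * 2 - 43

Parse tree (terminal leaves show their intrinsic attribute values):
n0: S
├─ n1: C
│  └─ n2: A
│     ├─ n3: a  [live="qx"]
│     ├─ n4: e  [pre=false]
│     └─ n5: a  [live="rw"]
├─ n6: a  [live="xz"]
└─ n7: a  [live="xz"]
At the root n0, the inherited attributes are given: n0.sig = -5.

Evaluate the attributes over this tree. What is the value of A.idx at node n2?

1. n0.sig = -5  [given at root]
2. n1.sig = "pz"  ["pz"]
3. n1.cnt = -8  [S.sig * -1 - 13]
4. n1.lim = 10  [S.sig * -1 + 5]
5. n2.depth = 23  [C.cnt * 2 + 39]
6. n3.live = "qx"  [terminal]
7. n4.pre = false  [terminal]
8. n5.live = "rw"  [terminal]
9. n2.fin = 17  [17]
10. n2.live = "qxr"  [a₀.live ++ "r"]
11. n2.idx = 3  [A.depth * 2 - 43]
12. n1.off = false  [A.idx > 3]
13. n6.live = "xz"  [terminal]
14. n7.live = "xz"  [terminal]
15. n0.lim = "xzy"  [a₀.live ++ "y"]
16. n0.mk = "xzxz"  [a₁.live ++ a₀.live]
17. n0.fin = true  [not C.off]

3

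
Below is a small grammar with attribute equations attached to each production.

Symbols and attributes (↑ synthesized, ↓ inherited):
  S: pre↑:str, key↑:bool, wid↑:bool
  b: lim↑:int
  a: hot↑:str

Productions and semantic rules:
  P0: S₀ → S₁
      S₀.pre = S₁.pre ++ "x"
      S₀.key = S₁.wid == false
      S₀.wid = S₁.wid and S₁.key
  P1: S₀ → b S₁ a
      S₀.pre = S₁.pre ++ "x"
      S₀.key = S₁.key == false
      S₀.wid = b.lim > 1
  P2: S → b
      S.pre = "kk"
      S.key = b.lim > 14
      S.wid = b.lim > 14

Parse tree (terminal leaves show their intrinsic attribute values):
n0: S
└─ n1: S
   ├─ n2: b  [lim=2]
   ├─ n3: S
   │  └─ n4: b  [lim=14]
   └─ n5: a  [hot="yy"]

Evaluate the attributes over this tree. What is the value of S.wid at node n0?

true

1. n2.lim = 2  [terminal]
2. n4.lim = 14  [terminal]
3. n3.pre = "kk"  ["kk"]
4. n3.key = false  [b.lim > 14]
5. n3.wid = false  [b.lim > 14]
6. n5.hot = "yy"  [terminal]
7. n1.pre = "kkx"  [S₁.pre ++ "x"]
8. n1.key = true  [S₁.key == false]
9. n1.wid = true  [b.lim > 1]
10. n0.pre = "kkxx"  [S₁.pre ++ "x"]
11. n0.key = false  [S₁.wid == false]
12. n0.wid = true  [S₁.wid and S₁.key]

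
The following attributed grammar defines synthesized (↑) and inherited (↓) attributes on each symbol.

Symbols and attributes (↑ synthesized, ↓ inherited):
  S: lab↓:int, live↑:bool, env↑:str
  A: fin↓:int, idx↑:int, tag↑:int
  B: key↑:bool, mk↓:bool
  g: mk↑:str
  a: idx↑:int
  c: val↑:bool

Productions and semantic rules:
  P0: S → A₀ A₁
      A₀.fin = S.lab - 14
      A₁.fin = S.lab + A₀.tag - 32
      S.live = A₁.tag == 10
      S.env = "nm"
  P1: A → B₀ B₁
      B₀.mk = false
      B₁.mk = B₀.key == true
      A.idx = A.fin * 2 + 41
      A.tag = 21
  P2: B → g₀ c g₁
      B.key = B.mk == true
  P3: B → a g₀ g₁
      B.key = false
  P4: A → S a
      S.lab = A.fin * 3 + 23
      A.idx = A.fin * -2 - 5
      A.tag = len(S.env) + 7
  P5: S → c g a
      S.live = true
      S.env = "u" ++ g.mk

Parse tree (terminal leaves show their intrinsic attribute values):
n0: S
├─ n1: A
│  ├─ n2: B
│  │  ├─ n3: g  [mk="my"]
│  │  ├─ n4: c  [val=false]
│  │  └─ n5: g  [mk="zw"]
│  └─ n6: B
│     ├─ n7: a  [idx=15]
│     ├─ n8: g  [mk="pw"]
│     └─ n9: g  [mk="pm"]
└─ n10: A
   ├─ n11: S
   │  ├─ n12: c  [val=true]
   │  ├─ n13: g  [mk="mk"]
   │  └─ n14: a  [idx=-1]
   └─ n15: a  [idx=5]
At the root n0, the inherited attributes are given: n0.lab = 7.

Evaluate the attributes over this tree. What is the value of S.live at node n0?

1. n0.lab = 7  [given at root]
2. n1.fin = -7  [S.lab - 14]
3. n2.mk = false  [false]
4. n3.mk = "my"  [terminal]
5. n4.val = false  [terminal]
6. n5.mk = "zw"  [terminal]
7. n2.key = false  [B.mk == true]
8. n6.mk = false  [B₀.key == true]
9. n7.idx = 15  [terminal]
10. n8.mk = "pw"  [terminal]
11. n9.mk = "pm"  [terminal]
12. n6.key = false  [false]
13. n1.idx = 27  [A.fin * 2 + 41]
14. n1.tag = 21  [21]
15. n10.fin = -4  [S.lab + A₀.tag - 32]
16. n11.lab = 11  [A.fin * 3 + 23]
17. n12.val = true  [terminal]
18. n13.mk = "mk"  [terminal]
19. n14.idx = -1  [terminal]
20. n11.live = true  [true]
21. n11.env = "umk"  ["u" ++ g.mk]
22. n15.idx = 5  [terminal]
23. n10.idx = 3  [A.fin * -2 - 5]
24. n10.tag = 10  [len(S.env) + 7]
25. n0.live = true  [A₁.tag == 10]
26. n0.env = "nm"  ["nm"]

true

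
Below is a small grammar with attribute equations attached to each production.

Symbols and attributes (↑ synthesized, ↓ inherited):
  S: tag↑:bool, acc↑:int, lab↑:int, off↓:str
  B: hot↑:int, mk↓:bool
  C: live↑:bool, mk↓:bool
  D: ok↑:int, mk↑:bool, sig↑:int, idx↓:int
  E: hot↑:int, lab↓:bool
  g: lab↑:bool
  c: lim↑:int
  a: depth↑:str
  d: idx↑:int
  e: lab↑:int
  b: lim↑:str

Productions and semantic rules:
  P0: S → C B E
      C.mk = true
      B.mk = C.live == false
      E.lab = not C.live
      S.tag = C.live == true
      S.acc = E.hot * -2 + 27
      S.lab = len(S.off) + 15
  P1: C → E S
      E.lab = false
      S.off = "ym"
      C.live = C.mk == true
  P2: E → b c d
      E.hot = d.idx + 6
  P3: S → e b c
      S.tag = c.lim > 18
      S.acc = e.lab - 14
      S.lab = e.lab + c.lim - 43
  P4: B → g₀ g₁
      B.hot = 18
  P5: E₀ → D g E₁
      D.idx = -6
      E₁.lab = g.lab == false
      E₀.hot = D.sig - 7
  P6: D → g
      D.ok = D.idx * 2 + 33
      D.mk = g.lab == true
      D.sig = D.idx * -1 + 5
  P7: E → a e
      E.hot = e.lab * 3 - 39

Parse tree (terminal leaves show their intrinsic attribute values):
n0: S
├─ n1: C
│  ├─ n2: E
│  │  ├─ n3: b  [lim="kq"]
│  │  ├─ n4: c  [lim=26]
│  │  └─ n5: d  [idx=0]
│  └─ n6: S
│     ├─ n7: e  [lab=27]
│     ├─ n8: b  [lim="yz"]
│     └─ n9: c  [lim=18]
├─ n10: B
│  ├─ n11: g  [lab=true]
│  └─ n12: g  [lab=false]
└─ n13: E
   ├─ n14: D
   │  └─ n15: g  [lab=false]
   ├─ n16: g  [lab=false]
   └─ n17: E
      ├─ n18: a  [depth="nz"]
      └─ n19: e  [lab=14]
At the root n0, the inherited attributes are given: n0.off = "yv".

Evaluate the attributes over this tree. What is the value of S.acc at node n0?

19

1. n0.off = "yv"  [given at root]
2. n1.mk = true  [true]
3. n2.lab = false  [false]
4. n3.lim = "kq"  [terminal]
5. n4.lim = 26  [terminal]
6. n5.idx = 0  [terminal]
7. n2.hot = 6  [d.idx + 6]
8. n6.off = "ym"  ["ym"]
9. n7.lab = 27  [terminal]
10. n8.lim = "yz"  [terminal]
11. n9.lim = 18  [terminal]
12. n6.tag = false  [c.lim > 18]
13. n6.acc = 13  [e.lab - 14]
14. n6.lab = 2  [e.lab + c.lim - 43]
15. n1.live = true  [C.mk == true]
16. n10.mk = false  [C.live == false]
17. n11.lab = true  [terminal]
18. n12.lab = false  [terminal]
19. n10.hot = 18  [18]
20. n13.lab = false  [not C.live]
21. n14.idx = -6  [-6]
22. n15.lab = false  [terminal]
23. n14.ok = 21  [D.idx * 2 + 33]
24. n14.mk = false  [g.lab == true]
25. n14.sig = 11  [D.idx * -1 + 5]
26. n16.lab = false  [terminal]
27. n17.lab = true  [g.lab == false]
28. n18.depth = "nz"  [terminal]
29. n19.lab = 14  [terminal]
30. n17.hot = 3  [e.lab * 3 - 39]
31. n13.hot = 4  [D.sig - 7]
32. n0.tag = true  [C.live == true]
33. n0.acc = 19  [E.hot * -2 + 27]
34. n0.lab = 17  [len(S.off) + 15]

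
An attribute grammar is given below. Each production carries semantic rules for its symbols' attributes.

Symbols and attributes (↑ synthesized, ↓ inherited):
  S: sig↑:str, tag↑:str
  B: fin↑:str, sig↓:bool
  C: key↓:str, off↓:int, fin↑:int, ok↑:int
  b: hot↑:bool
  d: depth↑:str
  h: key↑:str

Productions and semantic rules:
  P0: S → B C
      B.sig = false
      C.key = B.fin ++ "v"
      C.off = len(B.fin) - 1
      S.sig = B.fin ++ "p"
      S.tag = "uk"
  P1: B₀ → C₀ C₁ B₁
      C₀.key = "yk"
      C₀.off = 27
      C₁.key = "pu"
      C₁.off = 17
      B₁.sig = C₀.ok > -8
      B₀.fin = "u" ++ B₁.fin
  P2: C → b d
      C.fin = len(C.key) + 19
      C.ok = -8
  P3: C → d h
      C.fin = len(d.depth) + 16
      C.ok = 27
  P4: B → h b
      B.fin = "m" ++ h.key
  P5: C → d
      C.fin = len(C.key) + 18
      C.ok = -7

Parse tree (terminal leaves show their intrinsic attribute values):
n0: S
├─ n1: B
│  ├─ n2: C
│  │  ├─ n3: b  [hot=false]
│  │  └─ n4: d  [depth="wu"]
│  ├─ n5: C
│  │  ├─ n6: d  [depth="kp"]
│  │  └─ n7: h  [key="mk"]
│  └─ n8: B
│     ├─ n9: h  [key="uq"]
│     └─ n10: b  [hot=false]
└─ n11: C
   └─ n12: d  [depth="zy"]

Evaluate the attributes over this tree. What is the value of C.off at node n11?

1. n1.sig = false  [false]
2. n2.key = "yk"  ["yk"]
3. n2.off = 27  [27]
4. n3.hot = false  [terminal]
5. n4.depth = "wu"  [terminal]
6. n2.fin = 21  [len(C.key) + 19]
7. n2.ok = -8  [-8]
8. n5.key = "pu"  ["pu"]
9. n5.off = 17  [17]
10. n6.depth = "kp"  [terminal]
11. n7.key = "mk"  [terminal]
12. n5.fin = 18  [len(d.depth) + 16]
13. n5.ok = 27  [27]
14. n8.sig = false  [C₀.ok > -8]
15. n9.key = "uq"  [terminal]
16. n10.hot = false  [terminal]
17. n8.fin = "muq"  ["m" ++ h.key]
18. n1.fin = "umuq"  ["u" ++ B₁.fin]
19. n11.key = "umuqv"  [B.fin ++ "v"]
20. n11.off = 3  [len(B.fin) - 1]
21. n12.depth = "zy"  [terminal]
22. n11.fin = 23  [len(C.key) + 18]
23. n11.ok = -7  [-7]
24. n0.sig = "umuqp"  [B.fin ++ "p"]
25. n0.tag = "uk"  ["uk"]

3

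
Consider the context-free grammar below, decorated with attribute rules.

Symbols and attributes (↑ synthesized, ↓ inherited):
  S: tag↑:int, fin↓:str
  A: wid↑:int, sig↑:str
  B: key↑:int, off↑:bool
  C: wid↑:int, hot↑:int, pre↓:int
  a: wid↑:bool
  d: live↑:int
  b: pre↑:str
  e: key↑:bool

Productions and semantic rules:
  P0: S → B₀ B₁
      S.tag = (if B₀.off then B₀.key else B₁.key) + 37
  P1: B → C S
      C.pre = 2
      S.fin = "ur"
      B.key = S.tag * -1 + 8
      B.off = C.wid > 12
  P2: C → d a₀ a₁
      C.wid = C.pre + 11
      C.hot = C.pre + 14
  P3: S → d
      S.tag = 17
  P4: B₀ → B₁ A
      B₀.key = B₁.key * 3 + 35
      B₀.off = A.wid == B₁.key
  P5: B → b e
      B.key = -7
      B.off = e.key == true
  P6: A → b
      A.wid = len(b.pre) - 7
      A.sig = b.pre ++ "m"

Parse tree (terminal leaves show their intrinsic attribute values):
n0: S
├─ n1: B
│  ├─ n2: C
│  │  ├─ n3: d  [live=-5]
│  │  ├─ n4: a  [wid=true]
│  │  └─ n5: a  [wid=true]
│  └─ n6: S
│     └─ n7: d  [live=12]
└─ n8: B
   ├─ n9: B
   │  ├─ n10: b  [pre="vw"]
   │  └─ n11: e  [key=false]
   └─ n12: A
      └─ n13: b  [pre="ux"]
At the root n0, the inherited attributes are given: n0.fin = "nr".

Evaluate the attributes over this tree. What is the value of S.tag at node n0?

28

1. n0.fin = "nr"  [given at root]
2. n2.pre = 2  [2]
3. n3.live = -5  [terminal]
4. n4.wid = true  [terminal]
5. n5.wid = true  [terminal]
6. n2.wid = 13  [C.pre + 11]
7. n2.hot = 16  [C.pre + 14]
8. n6.fin = "ur"  ["ur"]
9. n7.live = 12  [terminal]
10. n6.tag = 17  [17]
11. n1.key = -9  [S.tag * -1 + 8]
12. n1.off = true  [C.wid > 12]
13. n10.pre = "vw"  [terminal]
14. n11.key = false  [terminal]
15. n9.key = -7  [-7]
16. n9.off = false  [e.key == true]
17. n13.pre = "ux"  [terminal]
18. n12.wid = -5  [len(b.pre) - 7]
19. n12.sig = "uxm"  [b.pre ++ "m"]
20. n8.key = 14  [B₁.key * 3 + 35]
21. n8.off = false  [A.wid == B₁.key]
22. n0.tag = 28  [(if B₀.off then B₀.key else B₁.key) + 37]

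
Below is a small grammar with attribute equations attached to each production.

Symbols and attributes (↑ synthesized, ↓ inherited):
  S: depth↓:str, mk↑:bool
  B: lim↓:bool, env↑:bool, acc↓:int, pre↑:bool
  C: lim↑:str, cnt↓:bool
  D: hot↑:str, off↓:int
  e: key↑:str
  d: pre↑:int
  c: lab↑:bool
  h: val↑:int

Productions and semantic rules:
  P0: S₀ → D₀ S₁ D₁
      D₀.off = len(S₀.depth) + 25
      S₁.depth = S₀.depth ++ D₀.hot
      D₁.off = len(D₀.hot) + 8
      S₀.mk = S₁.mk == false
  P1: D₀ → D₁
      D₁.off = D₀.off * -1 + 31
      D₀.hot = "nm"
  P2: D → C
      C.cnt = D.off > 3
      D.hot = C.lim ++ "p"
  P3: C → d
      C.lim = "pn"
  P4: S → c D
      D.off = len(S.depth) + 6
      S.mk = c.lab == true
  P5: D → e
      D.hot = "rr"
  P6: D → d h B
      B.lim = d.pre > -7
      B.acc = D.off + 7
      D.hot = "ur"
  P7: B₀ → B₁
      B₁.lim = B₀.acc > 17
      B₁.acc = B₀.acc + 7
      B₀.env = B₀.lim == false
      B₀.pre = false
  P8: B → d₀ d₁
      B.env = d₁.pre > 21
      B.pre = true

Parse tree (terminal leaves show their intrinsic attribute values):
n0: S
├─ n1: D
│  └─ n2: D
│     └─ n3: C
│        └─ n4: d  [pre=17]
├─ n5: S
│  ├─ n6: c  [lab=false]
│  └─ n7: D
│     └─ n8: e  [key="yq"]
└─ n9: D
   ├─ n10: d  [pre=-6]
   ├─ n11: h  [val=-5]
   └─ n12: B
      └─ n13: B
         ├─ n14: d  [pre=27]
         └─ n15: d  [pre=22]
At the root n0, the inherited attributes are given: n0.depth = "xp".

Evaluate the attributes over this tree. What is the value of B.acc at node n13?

24

1. n0.depth = "xp"  [given at root]
2. n1.off = 27  [len(S₀.depth) + 25]
3. n2.off = 4  [D₀.off * -1 + 31]
4. n3.cnt = true  [D.off > 3]
5. n4.pre = 17  [terminal]
6. n3.lim = "pn"  ["pn"]
7. n2.hot = "pnp"  [C.lim ++ "p"]
8. n1.hot = "nm"  ["nm"]
9. n5.depth = "xpnm"  [S₀.depth ++ D₀.hot]
10. n6.lab = false  [terminal]
11. n7.off = 10  [len(S.depth) + 6]
12. n8.key = "yq"  [terminal]
13. n7.hot = "rr"  ["rr"]
14. n5.mk = false  [c.lab == true]
15. n9.off = 10  [len(D₀.hot) + 8]
16. n10.pre = -6  [terminal]
17. n11.val = -5  [terminal]
18. n12.lim = true  [d.pre > -7]
19. n12.acc = 17  [D.off + 7]
20. n13.lim = false  [B₀.acc > 17]
21. n13.acc = 24  [B₀.acc + 7]
22. n14.pre = 27  [terminal]
23. n15.pre = 22  [terminal]
24. n13.env = true  [d₁.pre > 21]
25. n13.pre = true  [true]
26. n12.env = false  [B₀.lim == false]
27. n12.pre = false  [false]
28. n9.hot = "ur"  ["ur"]
29. n0.mk = true  [S₁.mk == false]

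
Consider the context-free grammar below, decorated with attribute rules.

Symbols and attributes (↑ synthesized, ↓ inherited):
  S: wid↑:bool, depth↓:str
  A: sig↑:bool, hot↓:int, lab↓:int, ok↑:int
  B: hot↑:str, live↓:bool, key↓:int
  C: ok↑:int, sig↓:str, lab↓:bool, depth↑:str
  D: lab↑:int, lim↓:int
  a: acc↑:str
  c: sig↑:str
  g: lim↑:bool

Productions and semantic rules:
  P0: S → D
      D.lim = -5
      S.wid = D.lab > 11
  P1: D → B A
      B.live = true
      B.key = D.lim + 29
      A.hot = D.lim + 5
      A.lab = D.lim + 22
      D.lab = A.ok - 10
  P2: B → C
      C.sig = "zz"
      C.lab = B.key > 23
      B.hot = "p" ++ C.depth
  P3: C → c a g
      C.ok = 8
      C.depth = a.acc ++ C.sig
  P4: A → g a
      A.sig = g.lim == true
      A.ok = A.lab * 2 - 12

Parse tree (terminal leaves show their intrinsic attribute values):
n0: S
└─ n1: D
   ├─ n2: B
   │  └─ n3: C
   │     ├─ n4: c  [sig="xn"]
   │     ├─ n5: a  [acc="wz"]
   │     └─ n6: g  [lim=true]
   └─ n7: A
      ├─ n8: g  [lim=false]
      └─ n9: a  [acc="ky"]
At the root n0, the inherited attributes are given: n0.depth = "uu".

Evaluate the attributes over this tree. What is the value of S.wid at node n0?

true

1. n0.depth = "uu"  [given at root]
2. n1.lim = -5  [-5]
3. n2.live = true  [true]
4. n2.key = 24  [D.lim + 29]
5. n3.sig = "zz"  ["zz"]
6. n3.lab = true  [B.key > 23]
7. n4.sig = "xn"  [terminal]
8. n5.acc = "wz"  [terminal]
9. n6.lim = true  [terminal]
10. n3.ok = 8  [8]
11. n3.depth = "wzzz"  [a.acc ++ C.sig]
12. n2.hot = "pwzzz"  ["p" ++ C.depth]
13. n7.hot = 0  [D.lim + 5]
14. n7.lab = 17  [D.lim + 22]
15. n8.lim = false  [terminal]
16. n9.acc = "ky"  [terminal]
17. n7.sig = false  [g.lim == true]
18. n7.ok = 22  [A.lab * 2 - 12]
19. n1.lab = 12  [A.ok - 10]
20. n0.wid = true  [D.lab > 11]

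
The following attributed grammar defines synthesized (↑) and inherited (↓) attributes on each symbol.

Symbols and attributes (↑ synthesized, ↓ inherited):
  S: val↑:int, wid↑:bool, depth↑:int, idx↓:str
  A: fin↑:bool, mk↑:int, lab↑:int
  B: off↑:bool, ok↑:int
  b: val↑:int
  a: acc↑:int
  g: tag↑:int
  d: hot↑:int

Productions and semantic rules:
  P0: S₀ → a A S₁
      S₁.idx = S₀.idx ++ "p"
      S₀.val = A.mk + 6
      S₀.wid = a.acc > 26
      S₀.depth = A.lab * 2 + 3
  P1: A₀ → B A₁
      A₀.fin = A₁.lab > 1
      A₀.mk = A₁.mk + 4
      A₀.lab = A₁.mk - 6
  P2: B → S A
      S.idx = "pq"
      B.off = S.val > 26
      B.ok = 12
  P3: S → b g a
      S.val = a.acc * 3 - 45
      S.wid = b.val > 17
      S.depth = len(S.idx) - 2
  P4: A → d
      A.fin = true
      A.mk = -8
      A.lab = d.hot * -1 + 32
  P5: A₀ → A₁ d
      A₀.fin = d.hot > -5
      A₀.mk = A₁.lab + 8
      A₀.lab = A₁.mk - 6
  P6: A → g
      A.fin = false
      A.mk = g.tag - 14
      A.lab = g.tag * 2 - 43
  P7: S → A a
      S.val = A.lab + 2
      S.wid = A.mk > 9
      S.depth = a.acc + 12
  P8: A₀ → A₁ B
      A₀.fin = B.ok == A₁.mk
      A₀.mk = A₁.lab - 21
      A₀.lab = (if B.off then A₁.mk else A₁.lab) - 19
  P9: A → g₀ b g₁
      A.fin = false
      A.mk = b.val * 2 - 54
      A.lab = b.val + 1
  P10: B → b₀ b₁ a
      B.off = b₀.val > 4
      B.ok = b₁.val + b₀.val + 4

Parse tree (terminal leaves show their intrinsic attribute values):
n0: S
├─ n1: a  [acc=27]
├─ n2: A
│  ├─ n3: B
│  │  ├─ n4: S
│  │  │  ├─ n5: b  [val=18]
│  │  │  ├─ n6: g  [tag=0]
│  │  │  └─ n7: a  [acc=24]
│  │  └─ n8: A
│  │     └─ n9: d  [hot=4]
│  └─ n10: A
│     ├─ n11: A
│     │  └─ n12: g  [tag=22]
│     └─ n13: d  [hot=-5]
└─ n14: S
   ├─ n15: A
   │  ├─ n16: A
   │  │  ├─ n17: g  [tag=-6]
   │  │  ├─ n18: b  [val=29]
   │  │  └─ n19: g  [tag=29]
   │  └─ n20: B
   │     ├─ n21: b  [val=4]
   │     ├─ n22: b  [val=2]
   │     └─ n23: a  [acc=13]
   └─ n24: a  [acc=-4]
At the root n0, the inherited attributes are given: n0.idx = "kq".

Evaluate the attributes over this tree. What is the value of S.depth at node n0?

9

1. n0.idx = "kq"  [given at root]
2. n1.acc = 27  [terminal]
3. n4.idx = "pq"  ["pq"]
4. n5.val = 18  [terminal]
5. n6.tag = 0  [terminal]
6. n7.acc = 24  [terminal]
7. n4.val = 27  [a.acc * 3 - 45]
8. n4.wid = true  [b.val > 17]
9. n4.depth = 0  [len(S.idx) - 2]
10. n9.hot = 4  [terminal]
11. n8.fin = true  [true]
12. n8.mk = -8  [-8]
13. n8.lab = 28  [d.hot * -1 + 32]
14. n3.off = true  [S.val > 26]
15. n3.ok = 12  [12]
16. n12.tag = 22  [terminal]
17. n11.fin = false  [false]
18. n11.mk = 8  [g.tag - 14]
19. n11.lab = 1  [g.tag * 2 - 43]
20. n13.hot = -5  [terminal]
21. n10.fin = false  [d.hot > -5]
22. n10.mk = 9  [A₁.lab + 8]
23. n10.lab = 2  [A₁.mk - 6]
24. n2.fin = true  [A₁.lab > 1]
25. n2.mk = 13  [A₁.mk + 4]
26. n2.lab = 3  [A₁.mk - 6]
27. n14.idx = "kqp"  [S₀.idx ++ "p"]
28. n17.tag = -6  [terminal]
29. n18.val = 29  [terminal]
30. n19.tag = 29  [terminal]
31. n16.fin = false  [false]
32. n16.mk = 4  [b.val * 2 - 54]
33. n16.lab = 30  [b.val + 1]
34. n21.val = 4  [terminal]
35. n22.val = 2  [terminal]
36. n23.acc = 13  [terminal]
37. n20.off = false  [b₀.val > 4]
38. n20.ok = 10  [b₁.val + b₀.val + 4]
39. n15.fin = false  [B.ok == A₁.mk]
40. n15.mk = 9  [A₁.lab - 21]
41. n15.lab = 11  [(if B.off then A₁.mk else A₁.lab) - 19]
42. n24.acc = -4  [terminal]
43. n14.val = 13  [A.lab + 2]
44. n14.wid = false  [A.mk > 9]
45. n14.depth = 8  [a.acc + 12]
46. n0.val = 19  [A.mk + 6]
47. n0.wid = true  [a.acc > 26]
48. n0.depth = 9  [A.lab * 2 + 3]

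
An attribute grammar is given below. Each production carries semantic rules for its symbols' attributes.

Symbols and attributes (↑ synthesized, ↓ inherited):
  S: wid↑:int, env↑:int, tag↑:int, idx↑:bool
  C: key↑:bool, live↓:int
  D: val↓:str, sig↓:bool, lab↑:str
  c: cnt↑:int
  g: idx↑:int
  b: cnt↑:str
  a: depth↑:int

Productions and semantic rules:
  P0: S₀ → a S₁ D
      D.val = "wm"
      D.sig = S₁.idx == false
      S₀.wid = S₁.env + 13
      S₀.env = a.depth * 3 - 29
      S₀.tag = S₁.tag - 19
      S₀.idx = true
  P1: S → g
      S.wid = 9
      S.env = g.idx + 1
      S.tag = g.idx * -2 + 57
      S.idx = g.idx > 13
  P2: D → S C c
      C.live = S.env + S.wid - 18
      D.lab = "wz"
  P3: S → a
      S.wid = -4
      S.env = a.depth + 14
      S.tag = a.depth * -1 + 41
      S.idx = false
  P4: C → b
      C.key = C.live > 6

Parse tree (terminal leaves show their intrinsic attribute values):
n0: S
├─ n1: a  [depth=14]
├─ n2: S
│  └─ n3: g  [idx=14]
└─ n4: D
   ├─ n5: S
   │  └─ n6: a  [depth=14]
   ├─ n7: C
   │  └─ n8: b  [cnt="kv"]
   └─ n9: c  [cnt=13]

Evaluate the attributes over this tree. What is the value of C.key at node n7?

1. n1.depth = 14  [terminal]
2. n3.idx = 14  [terminal]
3. n2.wid = 9  [9]
4. n2.env = 15  [g.idx + 1]
5. n2.tag = 29  [g.idx * -2 + 57]
6. n2.idx = true  [g.idx > 13]
7. n4.val = "wm"  ["wm"]
8. n4.sig = false  [S₁.idx == false]
9. n6.depth = 14  [terminal]
10. n5.wid = -4  [-4]
11. n5.env = 28  [a.depth + 14]
12. n5.tag = 27  [a.depth * -1 + 41]
13. n5.idx = false  [false]
14. n7.live = 6  [S.env + S.wid - 18]
15. n8.cnt = "kv"  [terminal]
16. n7.key = false  [C.live > 6]
17. n9.cnt = 13  [terminal]
18. n4.lab = "wz"  ["wz"]
19. n0.wid = 28  [S₁.env + 13]
20. n0.env = 13  [a.depth * 3 - 29]
21. n0.tag = 10  [S₁.tag - 19]
22. n0.idx = true  [true]

false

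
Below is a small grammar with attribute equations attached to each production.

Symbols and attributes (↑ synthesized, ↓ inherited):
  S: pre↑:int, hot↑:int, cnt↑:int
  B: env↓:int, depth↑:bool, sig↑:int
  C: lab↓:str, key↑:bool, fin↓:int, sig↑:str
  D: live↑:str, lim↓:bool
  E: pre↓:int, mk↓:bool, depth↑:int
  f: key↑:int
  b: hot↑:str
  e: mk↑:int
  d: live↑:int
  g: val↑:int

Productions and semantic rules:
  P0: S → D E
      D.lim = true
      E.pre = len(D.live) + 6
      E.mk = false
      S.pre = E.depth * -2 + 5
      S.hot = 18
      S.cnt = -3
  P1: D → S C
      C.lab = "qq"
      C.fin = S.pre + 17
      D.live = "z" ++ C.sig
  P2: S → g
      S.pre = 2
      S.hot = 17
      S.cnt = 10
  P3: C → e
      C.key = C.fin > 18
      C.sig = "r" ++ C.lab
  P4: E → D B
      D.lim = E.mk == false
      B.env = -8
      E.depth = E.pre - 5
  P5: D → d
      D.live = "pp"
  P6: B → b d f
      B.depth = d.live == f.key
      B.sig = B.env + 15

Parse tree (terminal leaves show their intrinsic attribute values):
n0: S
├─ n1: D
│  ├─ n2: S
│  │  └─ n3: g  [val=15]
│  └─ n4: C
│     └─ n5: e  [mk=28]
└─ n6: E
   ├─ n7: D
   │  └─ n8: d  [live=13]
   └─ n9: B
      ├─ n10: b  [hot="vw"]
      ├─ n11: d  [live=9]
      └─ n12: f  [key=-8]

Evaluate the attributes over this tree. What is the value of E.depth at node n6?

5

1. n1.lim = true  [true]
2. n3.val = 15  [terminal]
3. n2.pre = 2  [2]
4. n2.hot = 17  [17]
5. n2.cnt = 10  [10]
6. n4.lab = "qq"  ["qq"]
7. n4.fin = 19  [S.pre + 17]
8. n5.mk = 28  [terminal]
9. n4.key = true  [C.fin > 18]
10. n4.sig = "rqq"  ["r" ++ C.lab]
11. n1.live = "zrqq"  ["z" ++ C.sig]
12. n6.pre = 10  [len(D.live) + 6]
13. n6.mk = false  [false]
14. n7.lim = true  [E.mk == false]
15. n8.live = 13  [terminal]
16. n7.live = "pp"  ["pp"]
17. n9.env = -8  [-8]
18. n10.hot = "vw"  [terminal]
19. n11.live = 9  [terminal]
20. n12.key = -8  [terminal]
21. n9.depth = false  [d.live == f.key]
22. n9.sig = 7  [B.env + 15]
23. n6.depth = 5  [E.pre - 5]
24. n0.pre = -5  [E.depth * -2 + 5]
25. n0.hot = 18  [18]
26. n0.cnt = -3  [-3]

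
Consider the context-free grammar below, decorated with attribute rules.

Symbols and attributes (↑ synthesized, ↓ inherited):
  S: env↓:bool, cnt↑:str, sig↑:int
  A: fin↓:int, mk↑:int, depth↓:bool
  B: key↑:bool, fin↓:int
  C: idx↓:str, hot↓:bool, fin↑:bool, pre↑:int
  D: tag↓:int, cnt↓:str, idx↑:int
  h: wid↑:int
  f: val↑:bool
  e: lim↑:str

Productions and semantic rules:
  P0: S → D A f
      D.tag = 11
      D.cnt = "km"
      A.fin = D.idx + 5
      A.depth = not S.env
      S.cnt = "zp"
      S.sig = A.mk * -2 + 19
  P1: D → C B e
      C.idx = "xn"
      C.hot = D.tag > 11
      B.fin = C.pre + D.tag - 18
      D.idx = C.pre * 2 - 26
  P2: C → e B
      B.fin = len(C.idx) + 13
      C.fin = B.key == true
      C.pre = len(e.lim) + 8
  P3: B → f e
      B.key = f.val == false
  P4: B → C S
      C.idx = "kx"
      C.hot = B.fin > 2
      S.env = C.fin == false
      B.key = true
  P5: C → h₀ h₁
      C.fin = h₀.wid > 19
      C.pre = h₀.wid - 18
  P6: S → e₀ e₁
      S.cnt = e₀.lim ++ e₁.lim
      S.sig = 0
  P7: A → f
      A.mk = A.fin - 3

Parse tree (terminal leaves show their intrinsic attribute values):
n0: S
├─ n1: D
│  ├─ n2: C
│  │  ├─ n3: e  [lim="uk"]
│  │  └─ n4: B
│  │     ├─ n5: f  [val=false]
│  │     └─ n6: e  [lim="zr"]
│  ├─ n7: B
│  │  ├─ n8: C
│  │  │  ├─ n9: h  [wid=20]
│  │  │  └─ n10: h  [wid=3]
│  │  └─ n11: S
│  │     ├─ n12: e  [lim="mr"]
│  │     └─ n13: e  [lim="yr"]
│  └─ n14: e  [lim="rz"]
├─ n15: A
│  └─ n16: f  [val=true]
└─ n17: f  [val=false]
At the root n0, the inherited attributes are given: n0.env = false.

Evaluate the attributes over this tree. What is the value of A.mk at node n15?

1. n0.env = false  [given at root]
2. n1.tag = 11  [11]
3. n1.cnt = "km"  ["km"]
4. n2.idx = "xn"  ["xn"]
5. n2.hot = false  [D.tag > 11]
6. n3.lim = "uk"  [terminal]
7. n4.fin = 15  [len(C.idx) + 13]
8. n5.val = false  [terminal]
9. n6.lim = "zr"  [terminal]
10. n4.key = true  [f.val == false]
11. n2.fin = true  [B.key == true]
12. n2.pre = 10  [len(e.lim) + 8]
13. n7.fin = 3  [C.pre + D.tag - 18]
14. n8.idx = "kx"  ["kx"]
15. n8.hot = true  [B.fin > 2]
16. n9.wid = 20  [terminal]
17. n10.wid = 3  [terminal]
18. n8.fin = true  [h₀.wid > 19]
19. n8.pre = 2  [h₀.wid - 18]
20. n11.env = false  [C.fin == false]
21. n12.lim = "mr"  [terminal]
22. n13.lim = "yr"  [terminal]
23. n11.cnt = "mryr"  [e₀.lim ++ e₁.lim]
24. n11.sig = 0  [0]
25. n7.key = true  [true]
26. n14.lim = "rz"  [terminal]
27. n1.idx = -6  [C.pre * 2 - 26]
28. n15.fin = -1  [D.idx + 5]
29. n15.depth = true  [not S.env]
30. n16.val = true  [terminal]
31. n15.mk = -4  [A.fin - 3]
32. n17.val = false  [terminal]
33. n0.cnt = "zp"  ["zp"]
34. n0.sig = 27  [A.mk * -2 + 19]

-4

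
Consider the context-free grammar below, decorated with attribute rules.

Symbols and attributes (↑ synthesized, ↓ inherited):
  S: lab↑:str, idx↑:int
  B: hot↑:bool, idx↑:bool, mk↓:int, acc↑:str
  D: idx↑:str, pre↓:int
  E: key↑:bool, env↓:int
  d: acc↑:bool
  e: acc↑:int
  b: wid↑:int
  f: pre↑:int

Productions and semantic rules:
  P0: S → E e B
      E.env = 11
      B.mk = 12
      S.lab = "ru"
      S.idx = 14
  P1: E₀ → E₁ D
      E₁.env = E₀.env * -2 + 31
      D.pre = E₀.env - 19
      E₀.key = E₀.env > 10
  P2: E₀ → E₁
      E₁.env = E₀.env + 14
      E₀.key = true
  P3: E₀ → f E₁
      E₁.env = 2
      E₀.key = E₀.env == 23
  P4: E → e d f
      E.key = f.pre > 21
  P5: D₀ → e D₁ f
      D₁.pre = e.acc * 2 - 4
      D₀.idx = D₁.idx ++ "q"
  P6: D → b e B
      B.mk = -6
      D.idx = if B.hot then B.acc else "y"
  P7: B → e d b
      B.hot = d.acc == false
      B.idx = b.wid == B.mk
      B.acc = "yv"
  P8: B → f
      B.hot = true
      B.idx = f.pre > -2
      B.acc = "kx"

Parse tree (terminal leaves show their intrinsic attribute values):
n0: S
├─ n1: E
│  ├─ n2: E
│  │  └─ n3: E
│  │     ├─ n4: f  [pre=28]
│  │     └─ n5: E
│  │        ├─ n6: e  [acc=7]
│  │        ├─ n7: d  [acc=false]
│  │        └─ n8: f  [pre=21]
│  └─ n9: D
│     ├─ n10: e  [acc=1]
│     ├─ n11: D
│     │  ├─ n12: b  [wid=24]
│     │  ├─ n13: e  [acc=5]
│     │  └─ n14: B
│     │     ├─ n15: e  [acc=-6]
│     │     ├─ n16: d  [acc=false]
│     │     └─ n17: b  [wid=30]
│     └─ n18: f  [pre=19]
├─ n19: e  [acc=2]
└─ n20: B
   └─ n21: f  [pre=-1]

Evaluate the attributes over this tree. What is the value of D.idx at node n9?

"yvq"

1. n1.env = 11  [11]
2. n2.env = 9  [E₀.env * -2 + 31]
3. n3.env = 23  [E₀.env + 14]
4. n4.pre = 28  [terminal]
5. n5.env = 2  [2]
6. n6.acc = 7  [terminal]
7. n7.acc = false  [terminal]
8. n8.pre = 21  [terminal]
9. n5.key = false  [f.pre > 21]
10. n3.key = true  [E₀.env == 23]
11. n2.key = true  [true]
12. n9.pre = -8  [E₀.env - 19]
13. n10.acc = 1  [terminal]
14. n11.pre = -2  [e.acc * 2 - 4]
15. n12.wid = 24  [terminal]
16. n13.acc = 5  [terminal]
17. n14.mk = -6  [-6]
18. n15.acc = -6  [terminal]
19. n16.acc = false  [terminal]
20. n17.wid = 30  [terminal]
21. n14.hot = true  [d.acc == false]
22. n14.idx = false  [b.wid == B.mk]
23. n14.acc = "yv"  ["yv"]
24. n11.idx = "yv"  [if B.hot then B.acc else "y"]
25. n18.pre = 19  [terminal]
26. n9.idx = "yvq"  [D₁.idx ++ "q"]
27. n1.key = true  [E₀.env > 10]
28. n19.acc = 2  [terminal]
29. n20.mk = 12  [12]
30. n21.pre = -1  [terminal]
31. n20.hot = true  [true]
32. n20.idx = true  [f.pre > -2]
33. n20.acc = "kx"  ["kx"]
34. n0.lab = "ru"  ["ru"]
35. n0.idx = 14  [14]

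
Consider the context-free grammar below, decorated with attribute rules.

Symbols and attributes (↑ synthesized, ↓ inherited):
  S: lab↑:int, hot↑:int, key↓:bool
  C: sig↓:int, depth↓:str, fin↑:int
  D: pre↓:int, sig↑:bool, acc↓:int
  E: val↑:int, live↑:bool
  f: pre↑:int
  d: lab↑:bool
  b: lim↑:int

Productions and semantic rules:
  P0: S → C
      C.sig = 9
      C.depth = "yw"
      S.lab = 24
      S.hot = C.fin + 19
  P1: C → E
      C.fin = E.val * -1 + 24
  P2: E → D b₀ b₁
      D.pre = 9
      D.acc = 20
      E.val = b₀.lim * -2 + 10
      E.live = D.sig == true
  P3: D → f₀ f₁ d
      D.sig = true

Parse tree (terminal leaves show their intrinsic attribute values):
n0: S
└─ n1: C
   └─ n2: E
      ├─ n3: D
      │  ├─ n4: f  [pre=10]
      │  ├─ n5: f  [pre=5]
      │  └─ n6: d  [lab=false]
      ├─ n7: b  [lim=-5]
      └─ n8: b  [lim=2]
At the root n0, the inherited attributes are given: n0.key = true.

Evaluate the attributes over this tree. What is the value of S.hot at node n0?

23

1. n0.key = true  [given at root]
2. n1.sig = 9  [9]
3. n1.depth = "yw"  ["yw"]
4. n3.pre = 9  [9]
5. n3.acc = 20  [20]
6. n4.pre = 10  [terminal]
7. n5.pre = 5  [terminal]
8. n6.lab = false  [terminal]
9. n3.sig = true  [true]
10. n7.lim = -5  [terminal]
11. n8.lim = 2  [terminal]
12. n2.val = 20  [b₀.lim * -2 + 10]
13. n2.live = true  [D.sig == true]
14. n1.fin = 4  [E.val * -1 + 24]
15. n0.lab = 24  [24]
16. n0.hot = 23  [C.fin + 19]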